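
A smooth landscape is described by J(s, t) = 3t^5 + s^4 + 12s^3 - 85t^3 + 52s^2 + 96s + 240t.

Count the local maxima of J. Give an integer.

2

J separates as a function of s plus a function of t, so ∇J=0 decouples.
∂J/∂s = 4(s + 2)(s + 3)(s + 4) = 0 at s ∈ {-4, -3, -2}; ∂J/∂t = 15(t - 4)(t - 1)(t + 1)(t + 4) = 0 at t ∈ {-4, -1, 1, 4}.
The Hessian is diagonal: diag(J_ss, J_tt). Second derivatives: J_ss(-4)=8, J_ss(-3)=-4, J_ss(-2)=8; J_tt(-4)=-1800, J_tt(-1)=450, J_tt(1)=-450, J_tt(4)=1800.
Local maxima occur where both diagonal entries negative: (-3, -4), (-3, 1). Count: 2.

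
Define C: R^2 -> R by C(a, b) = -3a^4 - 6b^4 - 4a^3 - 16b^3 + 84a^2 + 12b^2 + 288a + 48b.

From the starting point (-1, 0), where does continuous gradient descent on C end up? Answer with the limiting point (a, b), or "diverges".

C is separable, so gradient descent decouples: a follows -∂C/∂a, b follows -∂C/∂b.
∂C/∂a = -12(a - 4)(a + 2)(a + 3); at a=-1 this is 120, so a decreases.
∂C/∂b = -24(b - 1)(b + 1)(b + 2); at b=0 this is 48, so b decreases.
a converges to its nearest critical value -2 (a local min of the a-part); b converges to -1. The iterate converges to (-2, -1).

(-2, -1)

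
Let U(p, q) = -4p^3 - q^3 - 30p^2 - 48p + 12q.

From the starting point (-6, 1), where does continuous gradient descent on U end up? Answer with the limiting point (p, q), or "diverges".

U is separable, so gradient descent decouples: p follows -∂U/∂p, q follows -∂U/∂q.
∂U/∂p = -12(p + 1)(p + 4); at p=-6 this is -120, so p increases.
∂U/∂q = -3(q - 2)(q + 2); at q=1 this is 9, so q decreases.
p converges to its nearest critical value -4 (a local min of the p-part); q converges to -2. The iterate converges to (-4, -2).

(-4, -2)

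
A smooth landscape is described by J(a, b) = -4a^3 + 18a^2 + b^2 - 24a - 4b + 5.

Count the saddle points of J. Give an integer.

1

J separates as a function of a plus a function of b, so ∇J=0 decouples.
∂J/∂a = -12(a - 2)(a - 1) = 0 at a ∈ {1, 2}; ∂J/∂b = 2(b - 2) = 0 at b ∈ {2}.
The Hessian is diagonal: diag(J_aa, J_bb). Second derivatives: J_aa(1)=12, J_aa(2)=-12; J_bb(2)=2.
Saddle points occur where the two diagonal entries have opposite signs: (2, 2). Count: 1.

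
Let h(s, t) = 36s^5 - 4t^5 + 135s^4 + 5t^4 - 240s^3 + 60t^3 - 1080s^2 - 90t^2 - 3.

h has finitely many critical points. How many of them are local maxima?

4

h separates as a function of s plus a function of t, so ∇h=0 decouples.
∂h/∂s = 180s(s - 2)(s + 2)(s + 3) = 0 at s ∈ {-3, -2, 0, 2}; ∂h/∂t = -20t(t - 3)(t - 1)(t + 3) = 0 at t ∈ {-3, 0, 1, 3}.
The Hessian is diagonal: diag(h_ss, h_tt). Second derivatives: h_ss(-3)=-2700, h_ss(-2)=1440, h_ss(0)=-2160, h_ss(2)=7200; h_tt(-3)=1440, h_tt(0)=-180, h_tt(1)=160, h_tt(3)=-720.
Local maxima occur where both diagonal entries negative: (-3, 0), (-3, 3), (0, 0), (0, 3). Count: 4.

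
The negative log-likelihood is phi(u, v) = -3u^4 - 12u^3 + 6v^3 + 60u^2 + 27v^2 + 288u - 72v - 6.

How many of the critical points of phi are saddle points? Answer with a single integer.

phi separates as a function of u plus a function of v, so ∇phi=0 decouples.
∂phi/∂u = -12(u - 3)(u + 2)(u + 4) = 0 at u ∈ {-4, -2, 3}; ∂phi/∂v = 18(v - 1)(v + 4) = 0 at v ∈ {-4, 1}.
The Hessian is diagonal: diag(phi_uu, phi_vv). Second derivatives: phi_uu(-4)=-168, phi_uu(-2)=120, phi_uu(3)=-420; phi_vv(-4)=-90, phi_vv(1)=90.
Saddle points occur where the two diagonal entries have opposite signs: (-4, 1), (-2, -4), (3, 1). Count: 3.

3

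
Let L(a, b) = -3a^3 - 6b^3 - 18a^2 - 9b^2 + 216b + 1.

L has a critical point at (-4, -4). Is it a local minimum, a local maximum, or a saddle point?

The mixed partial ∂²L/∂a∂b is 0, so the Hessian at any point is diag(L_aa, L_bb) = diag(-18(a + 2), -18(2b + 1)).
At (-4, -4): H = diag(36, 126).
Both eigenvalues are positive, so H is positive definite: a local minimum.

local minimum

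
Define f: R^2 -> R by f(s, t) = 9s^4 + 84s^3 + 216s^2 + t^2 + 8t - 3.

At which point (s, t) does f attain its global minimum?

(0, -4)

f(s,t) separates as P(s) + Q(t) − 3, so its minimum is min P + min Q − 3.
P'(s) = 36s(s + 3)(s + 4) vanishes at s ∈ {-4, -3, 0}; Q'(t) = 2(t + 4) vanishes at t ∈ {-4}.
Local minima of P (where P''>0): P(-4)=384, P(0)=0. Local minima of Q: Q(-4)=-16.
So the global minimum of f is P(0) + Q(-4) − 3 = 0 − 16 − 3 = -19, attained at (0, -4).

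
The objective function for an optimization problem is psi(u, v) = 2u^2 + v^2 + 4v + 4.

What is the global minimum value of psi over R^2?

psi(u,v) separates as P(u) + Q(v) + 4, so its minimum is min P + min Q + 4.
P'(u) = 4u vanishes at u ∈ {0}; Q'(v) = 2v + 4 vanishes at v ∈ {-2}.
Local minima of P (where P''>0): P(0)=0. Local minima of Q: Q(-2)=-4.
So the global minimum of psi is P(0) + Q(-2) + 4 = 0 − 4 + 4 = 0, attained at (0, -2).

0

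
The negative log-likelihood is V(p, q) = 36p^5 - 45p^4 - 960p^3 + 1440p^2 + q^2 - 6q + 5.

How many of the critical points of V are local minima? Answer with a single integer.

2

V separates as a function of p plus a function of q, so ∇V=0 decouples.
∂V/∂p = 180p(p - 4)(p - 1)(p + 4) = 0 at p ∈ {-4, 0, 1, 4}; ∂V/∂q = 2(q - 3) = 0 at q ∈ {3}.
The Hessian is diagonal: diag(V_pp, V_qq). Second derivatives: V_pp(-4)=-28800, V_pp(0)=2880, V_pp(1)=-2700, V_pp(4)=17280; V_qq(3)=2.
Local minima occur where both diagonal entries positive: (0, 3), (4, 3). Count: 2.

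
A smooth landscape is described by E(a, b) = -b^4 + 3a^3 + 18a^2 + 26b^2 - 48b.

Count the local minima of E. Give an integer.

1

E separates as a function of a plus a function of b, so ∇E=0 decouples.
∂E/∂a = 9a(a + 4) = 0 at a ∈ {-4, 0}; ∂E/∂b = -4(b - 3)(b - 1)(b + 4) = 0 at b ∈ {-4, 1, 3}.
The Hessian is diagonal: diag(E_aa, E_bb). Second derivatives: E_aa(-4)=-36, E_aa(0)=36; E_bb(-4)=-140, E_bb(1)=40, E_bb(3)=-56.
Local minima occur where both diagonal entries positive: (0, 1). Count: 1.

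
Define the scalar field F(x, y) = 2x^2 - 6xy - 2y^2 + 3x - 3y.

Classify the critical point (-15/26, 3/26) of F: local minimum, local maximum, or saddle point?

The Hessian of F is constant: H = [[4, -6], [-6, -4]].
det(H) = 4·(-4) − (-6)² = -52.
Since det(H) < 0, H is indefinite and the critical point is a saddle point.

saddle point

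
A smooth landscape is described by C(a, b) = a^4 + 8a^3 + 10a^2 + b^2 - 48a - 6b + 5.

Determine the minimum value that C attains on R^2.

C(a,b) separates as P(a) + Q(b) + 5, so its minimum is min P + min Q + 5.
P'(a) = 4(a - 1)(a + 3)(a + 4) vanishes at a ∈ {-4, -3, 1}; Q'(b) = 2b - 6 vanishes at b ∈ {3}.
Local minima of P (where P''>0): P(-4)=96, P(1)=-29. Local minima of Q: Q(3)=-9.
So the global minimum of C is P(1) + Q(3) + 5 = -29 − 9 + 5 = -33, attained at (1, 3).

-33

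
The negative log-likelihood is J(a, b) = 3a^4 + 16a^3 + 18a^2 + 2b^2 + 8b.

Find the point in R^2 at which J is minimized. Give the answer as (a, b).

(-3, -2)

J(a,b) separates as P(a) + Q(b), so its minimum is min P + min Q.
P'(a) = 12a(a + 1)(a + 3) vanishes at a ∈ {-3, -1, 0}; Q'(b) = 4b + 8 vanishes at b ∈ {-2}.
Local minima of P (where P''>0): P(-3)=-27, P(0)=0. Local minima of Q: Q(-2)=-8.
So the global minimum of J is P(-3) + Q(-2) = -27 − 8 = -35, attained at (-3, -2).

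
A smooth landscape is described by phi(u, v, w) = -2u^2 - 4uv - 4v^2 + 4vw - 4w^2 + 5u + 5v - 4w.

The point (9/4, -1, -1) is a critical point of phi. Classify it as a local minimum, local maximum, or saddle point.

local maximum

The Hessian is constant: H = [[-4, -4, 0], [-4, -8, 4], [0, 4, -8]].
Leading principal minors: Δ₁ = -4, Δ₂ = 16, Δ₃ = -64.
The minors alternate sign starting negative (−, +, −), so H is negative definite: a local maximum.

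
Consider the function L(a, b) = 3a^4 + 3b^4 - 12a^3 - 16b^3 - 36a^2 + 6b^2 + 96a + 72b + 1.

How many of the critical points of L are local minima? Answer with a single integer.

4

L separates as a function of a plus a function of b, so ∇L=0 decouples.
∂L/∂a = 12(a - 4)(a - 1)(a + 2) = 0 at a ∈ {-2, 1, 4}; ∂L/∂b = 12(b - 3)(b - 2)(b + 1) = 0 at b ∈ {-1, 2, 3}.
The Hessian is diagonal: diag(L_aa, L_bb). Second derivatives: L_aa(-2)=216, L_aa(1)=-108, L_aa(4)=216; L_bb(-1)=144, L_bb(2)=-36, L_bb(3)=48.
Local minima occur where both diagonal entries positive: (-2, -1), (-2, 3), (4, -1), (4, 3). Count: 4.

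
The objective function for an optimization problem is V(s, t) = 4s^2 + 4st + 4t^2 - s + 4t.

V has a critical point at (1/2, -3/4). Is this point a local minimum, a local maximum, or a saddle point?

local minimum

The Hessian of V is constant: H = [[8, 4], [4, 8]].
det(H) = 8·8 − 4² = 48.
det(H) > 0 and tr(H) = 16 > 0, so H is positive definite and the point is a local minimum.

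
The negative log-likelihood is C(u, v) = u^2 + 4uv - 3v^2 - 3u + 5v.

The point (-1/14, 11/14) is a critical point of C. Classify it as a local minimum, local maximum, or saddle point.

saddle point

The Hessian of C is constant: H = [[2, 4], [4, -6]].
det(H) = 2·(-6) − 4² = -28.
Since det(H) < 0, H is indefinite and the critical point is a saddle point.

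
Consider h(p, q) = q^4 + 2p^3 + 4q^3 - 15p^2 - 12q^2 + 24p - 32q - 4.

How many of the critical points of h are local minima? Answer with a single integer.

h separates as a function of p plus a function of q, so ∇h=0 decouples.
∂h/∂p = 6(p - 4)(p - 1) = 0 at p ∈ {1, 4}; ∂h/∂q = 4(q - 2)(q + 1)(q + 4) = 0 at q ∈ {-4, -1, 2}.
The Hessian is diagonal: diag(h_pp, h_qq). Second derivatives: h_pp(1)=-18, h_pp(4)=18; h_qq(-4)=72, h_qq(-1)=-36, h_qq(2)=72.
Local minima occur where both diagonal entries positive: (4, -4), (4, 2). Count: 2.

2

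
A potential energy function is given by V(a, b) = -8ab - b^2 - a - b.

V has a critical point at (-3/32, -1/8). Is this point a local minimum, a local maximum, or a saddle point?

saddle point

The Hessian of V is constant: H = [[0, -8], [-8, -2]].
det(H) = 0·(-2) − (-8)² = -64.
Since det(H) < 0, H is indefinite and the critical point is a saddle point.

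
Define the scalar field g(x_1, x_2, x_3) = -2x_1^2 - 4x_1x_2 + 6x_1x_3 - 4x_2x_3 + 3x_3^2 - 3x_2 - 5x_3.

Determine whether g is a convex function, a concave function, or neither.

g is quadratic, so its Hessian is the constant matrix H = [[-4, -4, 6], [-4, 0, -4], [6, -4, 6]].
Leading principal minors: -4, -16, 160.
Neither pattern holds ⇒ H is indefinite ⇒ neither convex nor concave.

neither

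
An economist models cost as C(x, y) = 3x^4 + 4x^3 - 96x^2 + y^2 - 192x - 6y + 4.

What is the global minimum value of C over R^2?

-1285

C(x,y) separates as P(x) + Q(y) + 4, so its minimum is min P + min Q + 4.
P'(x) = 12(x - 4)(x + 1)(x + 4) vanishes at x ∈ {-4, -1, 4}; Q'(y) = 2y - 6 vanishes at y ∈ {3}.
Local minima of P (where P''>0): P(-4)=-256, P(4)=-1280. Local minima of Q: Q(3)=-9.
So the global minimum of C is P(4) + Q(3) + 4 = -1280 − 9 + 4 = -1285, attained at (4, 3).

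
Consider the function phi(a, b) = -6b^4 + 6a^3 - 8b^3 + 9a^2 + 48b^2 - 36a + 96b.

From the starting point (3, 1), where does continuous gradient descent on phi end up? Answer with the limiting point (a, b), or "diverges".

phi is separable, so gradient descent decouples: a follows -∂phi/∂a, b follows -∂phi/∂b.
∂phi/∂a = 18(a - 1)(a + 2); at a=3 this is 180, so a decreases.
∂phi/∂b = -24(b - 2)(b + 1)(b + 2); at b=1 this is 144, so b decreases.
a converges to its nearest critical value 1 (a local min of the a-part); b converges to -1. The iterate converges to (1, -1).

(1, -1)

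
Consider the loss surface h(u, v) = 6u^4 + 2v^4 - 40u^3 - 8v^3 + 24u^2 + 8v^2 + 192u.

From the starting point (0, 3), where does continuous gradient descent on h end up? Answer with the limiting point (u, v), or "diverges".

h is separable, so gradient descent decouples: u follows -∂h/∂u, v follows -∂h/∂v.
∂h/∂u = 24(u - 4)(u - 2)(u + 1); at u=0 this is 192, so u decreases.
∂h/∂v = 8v(v - 2)(v - 1); at v=3 this is 48, so v decreases.
u converges to its nearest critical value -1 (a local min of the u-part); v converges to 2. The iterate converges to (-1, 2).

(-1, 2)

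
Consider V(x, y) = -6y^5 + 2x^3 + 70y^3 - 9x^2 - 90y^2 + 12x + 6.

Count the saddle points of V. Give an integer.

4

V separates as a function of x plus a function of y, so ∇V=0 decouples.
∂V/∂x = 6(x - 2)(x - 1) = 0 at x ∈ {1, 2}; ∂V/∂y = -30y(y - 2)(y - 1)(y + 3) = 0 at y ∈ {-3, 0, 1, 2}.
The Hessian is diagonal: diag(V_xx, V_yy). Second derivatives: V_xx(1)=-6, V_xx(2)=6; V_yy(-3)=1800, V_yy(0)=-180, V_yy(1)=120, V_yy(2)=-300.
Saddle points occur where the two diagonal entries have opposite signs: (1, -3), (1, 1), (2, 0), (2, 2). Count: 4.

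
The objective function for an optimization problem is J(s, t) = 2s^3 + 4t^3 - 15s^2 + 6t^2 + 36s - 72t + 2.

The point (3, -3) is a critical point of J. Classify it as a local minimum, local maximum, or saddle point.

saddle point

The mixed partial ∂²J/∂s∂t is 0, so the Hessian at any point is diag(J_ss, J_tt) = diag(6(2s - 5), 12(2t + 1)).
At (3, -3): H = diag(6, -60).
The eigenvalues have opposite signs, so H is indefinite: a saddle point.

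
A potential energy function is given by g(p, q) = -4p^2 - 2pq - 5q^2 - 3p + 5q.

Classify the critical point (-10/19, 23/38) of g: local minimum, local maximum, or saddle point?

local maximum

The Hessian of g is constant: H = [[-8, -2], [-2, -10]].
det(H) = (-8)·(-10) − (-2)² = 76.
det(H) > 0 and tr(H) = -18 < 0, so H is negative definite and the point is a local maximum.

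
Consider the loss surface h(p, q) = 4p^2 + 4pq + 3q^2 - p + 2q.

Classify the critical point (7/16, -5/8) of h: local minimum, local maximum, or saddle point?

The Hessian of h is constant: H = [[8, 4], [4, 6]].
det(H) = 8·6 − 4² = 32.
det(H) > 0 and tr(H) = 14 > 0, so H is positive definite and the point is a local minimum.

local minimum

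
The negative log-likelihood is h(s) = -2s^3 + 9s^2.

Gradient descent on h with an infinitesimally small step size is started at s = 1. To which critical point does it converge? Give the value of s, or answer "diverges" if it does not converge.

h'(s) = -6s(s - 3), so h'(1) = 12.
Gradient descent moves in the -h' direction, i.e. s is decreasing.
The nearest critical point in that direction is s = 0, where h'' = 18 > 0 (a local minimum). The iterate converges there.

0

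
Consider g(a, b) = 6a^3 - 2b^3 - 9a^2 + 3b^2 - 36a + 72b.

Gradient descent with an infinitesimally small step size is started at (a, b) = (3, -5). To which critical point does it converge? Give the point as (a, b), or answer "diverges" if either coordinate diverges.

(2, -3)

g is separable, so gradient descent decouples: a follows -∂g/∂a, b follows -∂g/∂b.
∂g/∂a = 18(a - 2)(a + 1); at a=3 this is 72, so a decreases.
∂g/∂b = -6(b - 4)(b + 3); at b=-5 this is -108, so b increases.
a converges to its nearest critical value 2 (a local min of the a-part); b converges to -3. The iterate converges to (2, -3).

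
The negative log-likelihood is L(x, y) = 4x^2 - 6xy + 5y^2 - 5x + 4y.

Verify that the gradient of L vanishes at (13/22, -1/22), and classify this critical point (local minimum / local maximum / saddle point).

local minimum

∇L = (8x - 6y - 5, -6x + 10y + 4); substituting (13/22, -1/22) gives ∇L = (0, 0), so (13/22, -1/22) is indeed a critical point.
The Hessian of L is constant: H = [[8, -6], [-6, 10]].
det(H) = 8·10 − (-6)² = 44.
det(H) > 0 and tr(H) = 18 > 0, so H is positive definite and the point is a local minimum.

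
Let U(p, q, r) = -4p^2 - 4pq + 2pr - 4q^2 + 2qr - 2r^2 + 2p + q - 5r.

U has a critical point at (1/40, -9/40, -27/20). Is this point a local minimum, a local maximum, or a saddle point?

local maximum

The Hessian is constant: H = [[-8, -4, 2], [-4, -8, 2], [2, 2, -4]].
Leading principal minors: Δ₁ = -8, Δ₂ = 48, Δ₃ = -160.
The minors alternate sign starting negative (−, +, −), so H is negative definite: a local maximum.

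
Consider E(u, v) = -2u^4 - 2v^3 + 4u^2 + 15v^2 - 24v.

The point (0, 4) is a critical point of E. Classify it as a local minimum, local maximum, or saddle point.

saddle point

The mixed partial ∂²E/∂u∂v is 0, so the Hessian at any point is diag(E_uu, E_vv) = diag(8(-3u^2 + 1), 6(-2v + 5)).
At (0, 4): H = diag(8, -18).
The eigenvalues have opposite signs, so H is indefinite: a saddle point.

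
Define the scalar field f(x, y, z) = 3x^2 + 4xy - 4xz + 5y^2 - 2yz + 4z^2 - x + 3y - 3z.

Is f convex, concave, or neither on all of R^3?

f is quadratic, so its Hessian is the constant matrix H = [[6, 4, -4], [4, 10, -2], [-4, -2, 8]].
Leading principal minors: 6, 44, 232.
All positive ⇒ H ≻ 0 ⇒ convex.

convex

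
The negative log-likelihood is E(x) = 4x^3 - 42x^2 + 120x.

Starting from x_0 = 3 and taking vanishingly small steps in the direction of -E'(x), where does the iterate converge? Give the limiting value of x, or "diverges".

5

E'(x) = 12(x - 5)(x - 2), so E'(3) = -24.
Gradient descent moves in the -E' direction, i.e. x is increasing.
The nearest critical point in that direction is x = 5, where E'' = 36 > 0 (a local minimum). The iterate converges there.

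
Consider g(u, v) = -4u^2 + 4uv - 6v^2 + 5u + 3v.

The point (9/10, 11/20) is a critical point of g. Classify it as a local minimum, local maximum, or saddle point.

The Hessian of g is constant: H = [[-8, 4], [4, -12]].
det(H) = (-8)·(-12) − 4² = 80.
det(H) > 0 and tr(H) = -20 < 0, so H is negative definite and the point is a local maximum.

local maximum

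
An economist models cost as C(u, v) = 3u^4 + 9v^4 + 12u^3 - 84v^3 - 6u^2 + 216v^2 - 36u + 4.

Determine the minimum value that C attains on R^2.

-23

C(u,v) separates as P(u) + Q(v) + 4, so its minimum is min P + min Q + 4.
P'(u) = 12(u - 1)(u + 1)(u + 3) vanishes at u ∈ {-3, -1, 1}; Q'(v) = 36v(v - 4)(v - 3) vanishes at v ∈ {0, 3, 4}.
Local minima of P (where P''>0): P(-3)=-27, P(1)=-27. Local minima of Q: Q(0)=0, Q(4)=384.
So the global minimum of C is P(-3) + Q(0) + 4 = -27 + 0 + 4 = -23, attained at (-3, 0).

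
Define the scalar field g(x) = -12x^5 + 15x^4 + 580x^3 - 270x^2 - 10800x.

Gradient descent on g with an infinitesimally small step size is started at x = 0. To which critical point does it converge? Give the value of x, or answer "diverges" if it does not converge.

3

g'(x) = -60(x - 5)(x - 3)(x + 3)(x + 4), so g'(0) = -10800.
Gradient descent moves in the -g' direction, i.e. x is increasing.
The nearest critical point in that direction is x = 3, where g'' = 5040 > 0 (a local minimum). The iterate converges there.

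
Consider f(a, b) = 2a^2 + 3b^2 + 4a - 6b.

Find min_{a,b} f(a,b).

f(a,b) separates as P(a) + Q(b), so its minimum is min P + min Q.
P'(a) = 4a + 4 vanishes at a ∈ {-1}; Q'(b) = 6b - 6 vanishes at b ∈ {1}.
Local minima of P (where P''>0): P(-1)=-2. Local minima of Q: Q(1)=-3.
So the global minimum of f is P(-1) + Q(1) = -2 − 3 = -5, attained at (-1, 1).

-5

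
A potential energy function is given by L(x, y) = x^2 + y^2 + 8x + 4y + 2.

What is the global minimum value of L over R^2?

L(x,y) separates as P(x) + Q(y) + 2, so its minimum is min P + min Q + 2.
P'(x) = 2x + 8 vanishes at x ∈ {-4}; Q'(y) = 2y + 4 vanishes at y ∈ {-2}.
Local minima of P (where P''>0): P(-4)=-16. Local minima of Q: Q(-2)=-4.
So the global minimum of L is P(-4) + Q(-2) + 2 = -16 − 4 + 2 = -18, attained at (-4, -2).

-18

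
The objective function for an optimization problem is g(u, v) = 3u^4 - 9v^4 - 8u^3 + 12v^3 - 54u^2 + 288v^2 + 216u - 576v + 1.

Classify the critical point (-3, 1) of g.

The mixed partial ∂²g/∂u∂v is 0, so the Hessian at any point is diag(g_uu, g_vv) = diag(12(3u^2 - 4u - 9), 36(-3v^2 + 2v + 16)).
At (-3, 1): H = diag(360, 540).
Both eigenvalues are positive, so H is positive definite: a local minimum.

local minimum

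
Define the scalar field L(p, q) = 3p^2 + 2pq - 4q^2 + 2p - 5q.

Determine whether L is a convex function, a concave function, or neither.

neither

L is quadratic, so its Hessian is the constant matrix H = [[6, 2], [2, -8]].
det(H) = -52, tr(H) = -2.
det(H) < 0, so H is indefinite: neither convex nor concave.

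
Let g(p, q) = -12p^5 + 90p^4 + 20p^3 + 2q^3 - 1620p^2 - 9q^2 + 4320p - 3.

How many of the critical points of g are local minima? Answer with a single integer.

2

g separates as a function of p plus a function of q, so ∇g=0 decouples.
∂g/∂p = -60(p - 4)(p - 3)(p - 2)(p + 3) = 0 at p ∈ {-3, 2, 3, 4}; ∂g/∂q = 6q(q - 3) = 0 at q ∈ {0, 3}.
The Hessian is diagonal: diag(g_pp, g_qq). Second derivatives: g_pp(-3)=12600, g_pp(2)=-600, g_pp(3)=360, g_pp(4)=-840; g_qq(0)=-18, g_qq(3)=18.
Local minima occur where both diagonal entries positive: (-3, 3), (3, 3). Count: 2.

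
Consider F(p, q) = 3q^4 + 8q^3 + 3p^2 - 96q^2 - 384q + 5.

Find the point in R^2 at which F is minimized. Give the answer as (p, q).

(0, 4)

F(p,q) separates as A(p) + B(q) + 5, so its minimum is min A + min B + 5.
A'(p) = 6p vanishes at p ∈ {0}; B'(q) = 12(q - 4)(q + 2)(q + 4) vanishes at q ∈ {-4, -2, 4}.
Local minima of A (where A''>0): A(0)=0. Local minima of B: B(-4)=256, B(4)=-1792.
So the global minimum of F is A(0) + B(4) + 5 = 0 − 1792 + 5 = -1787, attained at (0, 4).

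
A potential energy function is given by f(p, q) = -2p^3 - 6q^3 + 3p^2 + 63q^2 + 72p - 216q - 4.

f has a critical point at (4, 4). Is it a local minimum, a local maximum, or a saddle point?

The mixed partial ∂²f/∂p∂q is 0, so the Hessian at any point is diag(f_pp, f_qq) = diag(6(-2p + 1), 18(-2q + 7)).
At (4, 4): H = diag(-42, -18).
Both eigenvalues are negative, so H is negative definite: a local maximum.

local maximum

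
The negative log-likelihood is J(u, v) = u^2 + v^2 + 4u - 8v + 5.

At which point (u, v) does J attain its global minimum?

(-2, 4)

J(u,v) separates as P(u) + Q(v) + 5, so its minimum is min P + min Q + 5.
P'(u) = 2u + 4 vanishes at u ∈ {-2}; Q'(v) = 2v - 8 vanishes at v ∈ {4}.
Local minima of P (where P''>0): P(-2)=-4. Local minima of Q: Q(4)=-16.
So the global minimum of J is P(-2) + Q(4) + 5 = -4 − 16 + 5 = -15, attained at (-2, 4).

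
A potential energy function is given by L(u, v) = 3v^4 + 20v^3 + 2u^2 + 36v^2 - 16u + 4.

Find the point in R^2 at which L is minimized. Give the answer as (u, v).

L(u,v) separates as P(u) + Q(v) + 4, so its minimum is min P + min Q + 4.
P'(u) = 4u - 16 vanishes at u ∈ {4}; Q'(v) = 12v(v + 2)(v + 3) vanishes at v ∈ {-3, -2, 0}.
Local minima of P (where P''>0): P(4)=-32. Local minima of Q: Q(-3)=27, Q(0)=0.
So the global minimum of L is P(4) + Q(0) + 4 = -32 + 0 + 4 = -28, attained at (4, 0).

(4, 0)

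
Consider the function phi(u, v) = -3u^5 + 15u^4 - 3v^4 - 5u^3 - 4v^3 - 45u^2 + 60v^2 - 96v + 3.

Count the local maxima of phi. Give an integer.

4

phi separates as a function of u plus a function of v, so ∇phi=0 decouples.
∂phi/∂u = -15u(u - 3)(u - 2)(u + 1) = 0 at u ∈ {-1, 0, 2, 3}; ∂phi/∂v = -12(v - 2)(v - 1)(v + 4) = 0 at v ∈ {-4, 1, 2}.
The Hessian is diagonal: diag(phi_uu, phi_vv). Second derivatives: phi_uu(-1)=180, phi_uu(0)=-90, phi_uu(2)=90, phi_uu(3)=-180; phi_vv(-4)=-360, phi_vv(1)=60, phi_vv(2)=-72.
Local maxima occur where both diagonal entries negative: (0, -4), (0, 2), (3, -4), (3, 2). Count: 4.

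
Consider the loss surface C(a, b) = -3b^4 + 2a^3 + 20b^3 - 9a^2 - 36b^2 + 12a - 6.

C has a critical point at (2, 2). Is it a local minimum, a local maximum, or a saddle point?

local minimum

The mixed partial ∂²C/∂a∂b is 0, so the Hessian at any point is diag(C_aa, C_bb) = diag(6(2a - 3), 12(-3b^2 + 10b - 6)).
At (2, 2): H = diag(6, 24).
Both eigenvalues are positive, so H is positive definite: a local minimum.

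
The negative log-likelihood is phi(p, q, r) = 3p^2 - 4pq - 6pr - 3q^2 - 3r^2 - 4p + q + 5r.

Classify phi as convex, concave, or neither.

phi is quadratic, so its Hessian is the constant matrix H = [[6, -4, -6], [-4, -6, 0], [-6, 0, -6]].
Leading principal minors: 6, -52, 528.
Neither pattern holds ⇒ H is indefinite ⇒ neither convex nor concave.

neither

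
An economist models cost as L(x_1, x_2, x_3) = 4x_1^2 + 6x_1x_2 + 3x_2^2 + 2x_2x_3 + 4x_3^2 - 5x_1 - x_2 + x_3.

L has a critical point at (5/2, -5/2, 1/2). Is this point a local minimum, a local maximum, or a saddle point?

The Hessian is constant: H = [[8, 6, 0], [6, 6, 2], [0, 2, 8]].
Leading principal minors: Δ₁ = 8, Δ₂ = 12, Δ₃ = 64.
All leading minors are positive, so H is positive definite: a local minimum.

local minimum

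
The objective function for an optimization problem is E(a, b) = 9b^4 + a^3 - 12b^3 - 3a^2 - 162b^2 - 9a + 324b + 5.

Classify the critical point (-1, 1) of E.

local maximum

The mixed partial ∂²E/∂a∂b is 0, so the Hessian at any point is diag(E_aa, E_bb) = diag(6(a - 1), 36(3b^2 - 2b - 9)).
At (-1, 1): H = diag(-12, -288).
Both eigenvalues are negative, so H is negative definite: a local maximum.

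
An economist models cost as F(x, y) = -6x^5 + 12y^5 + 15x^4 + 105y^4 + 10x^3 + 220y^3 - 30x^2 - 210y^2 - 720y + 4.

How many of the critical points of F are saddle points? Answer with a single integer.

F separates as a function of x plus a function of y, so ∇F=0 decouples.
∂F/∂x = -30x(x - 2)(x - 1)(x + 1) = 0 at x ∈ {-1, 0, 1, 2}; ∂F/∂y = 60(y - 1)(y + 1)(y + 3)(y + 4) = 0 at y ∈ {-4, -3, -1, 1}.
The Hessian is diagonal: diag(F_xx, F_yy). Second derivatives: F_xx(-1)=180, F_xx(0)=-60, F_xx(1)=60, F_xx(2)=-180; F_yy(-4)=-900, F_yy(-3)=480, F_yy(-1)=-720, F_yy(1)=2400.
Saddle points occur where the two diagonal entries have opposite signs: (-1, -4), (-1, -1), (0, -3), (0, 1), (1, -4), (1, -1), (2, -3), (2, 1). Count: 8.

8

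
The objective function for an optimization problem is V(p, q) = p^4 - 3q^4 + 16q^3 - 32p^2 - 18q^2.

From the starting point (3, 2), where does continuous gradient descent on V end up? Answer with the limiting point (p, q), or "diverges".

V is separable, so gradient descent decouples: p follows -∂V/∂p, q follows -∂V/∂q.
∂V/∂p = 4p(p - 4)(p + 4); at p=3 this is -84, so p increases.
∂V/∂q = -12q(q - 3)(q - 1); at q=2 this is 24, so q decreases.
p converges to its nearest critical value 4 (a local min of the p-part); q converges to 1. The iterate converges to (4, 1).

(4, 1)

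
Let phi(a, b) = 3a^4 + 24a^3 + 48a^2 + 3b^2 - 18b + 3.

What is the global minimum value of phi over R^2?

-24

phi(a,b) separates as P(a) + Q(b) + 3, so its minimum is min P + min Q + 3.
P'(a) = 12a(a + 2)(a + 4) vanishes at a ∈ {-4, -2, 0}; Q'(b) = 6b - 18 vanishes at b ∈ {3}.
Local minima of P (where P''>0): P(-4)=0, P(0)=0. Local minima of Q: Q(3)=-27.
So the global minimum of phi is P(-4) + Q(3) + 3 = 0 − 27 + 3 = -24, attained at (-4, 3).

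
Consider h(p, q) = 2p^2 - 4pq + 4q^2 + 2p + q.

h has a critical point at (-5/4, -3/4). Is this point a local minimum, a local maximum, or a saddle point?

The Hessian of h is constant: H = [[4, -4], [-4, 8]].
det(H) = 4·8 − (-4)² = 16.
det(H) > 0 and tr(H) = 12 > 0, so H is positive definite and the point is a local minimum.

local minimum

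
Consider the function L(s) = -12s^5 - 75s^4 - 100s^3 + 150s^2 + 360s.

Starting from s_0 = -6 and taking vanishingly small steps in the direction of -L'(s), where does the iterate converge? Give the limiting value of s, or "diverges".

L'(s) = -60(s - 1)(s + 1)(s + 2)(s + 3), so L'(-6) = -25200.
Gradient descent moves in the -L' direction, i.e. s is increasing.
The nearest critical point in that direction is s = -3, where L'' = 480 > 0 (a local minimum). The iterate converges there.

-3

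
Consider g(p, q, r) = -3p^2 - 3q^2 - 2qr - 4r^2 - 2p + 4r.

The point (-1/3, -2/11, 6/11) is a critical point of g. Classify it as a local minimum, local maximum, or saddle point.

The Hessian is constant: H = [[-6, 0, 0], [0, -6, -2], [0, -2, -8]].
Leading principal minors: Δ₁ = -6, Δ₂ = 36, Δ₃ = -264.
The minors alternate sign starting negative (−, +, −), so H is negative definite: a local maximum.

local maximum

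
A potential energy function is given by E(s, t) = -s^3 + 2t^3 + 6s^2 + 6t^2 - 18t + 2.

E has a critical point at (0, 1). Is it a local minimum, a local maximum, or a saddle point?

local minimum

The mixed partial ∂²E/∂s∂t is 0, so the Hessian at any point is diag(E_ss, E_tt) = diag(6(-s + 2), 12(t + 1)).
At (0, 1): H = diag(12, 24).
Both eigenvalues are positive, so H is positive definite: a local minimum.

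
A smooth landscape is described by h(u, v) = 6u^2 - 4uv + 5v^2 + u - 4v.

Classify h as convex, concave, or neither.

h is quadratic, so its Hessian is the constant matrix H = [[12, -4], [-4, 10]].
det(H) = 104, tr(H) = 22.
det(H) > 0 and tr(H) > 0, so H is positive definite everywhere: convex.

convex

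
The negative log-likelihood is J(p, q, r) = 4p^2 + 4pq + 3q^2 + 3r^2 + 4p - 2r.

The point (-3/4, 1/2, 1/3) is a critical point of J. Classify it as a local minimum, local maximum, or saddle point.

The Hessian is constant: H = [[8, 4, 0], [4, 6, 0], [0, 0, 6]].
Leading principal minors: Δ₁ = 8, Δ₂ = 32, Δ₃ = 192.
All leading minors are positive, so H is positive definite: a local minimum.

local minimum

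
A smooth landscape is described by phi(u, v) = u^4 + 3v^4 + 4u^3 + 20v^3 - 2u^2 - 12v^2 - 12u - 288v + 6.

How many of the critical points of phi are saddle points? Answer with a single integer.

4

phi separates as a function of u plus a function of v, so ∇phi=0 decouples.
∂phi/∂u = 4(u - 1)(u + 1)(u + 3) = 0 at u ∈ {-3, -1, 1}; ∂phi/∂v = 12(v - 2)(v + 3)(v + 4) = 0 at v ∈ {-4, -3, 2}.
The Hessian is diagonal: diag(phi_uu, phi_vv). Second derivatives: phi_uu(-3)=32, phi_uu(-1)=-16, phi_uu(1)=32; phi_vv(-4)=72, phi_vv(-3)=-60, phi_vv(2)=360.
Saddle points occur where the two diagonal entries have opposite signs: (-3, -3), (-1, -4), (-1, 2), (1, -3). Count: 4.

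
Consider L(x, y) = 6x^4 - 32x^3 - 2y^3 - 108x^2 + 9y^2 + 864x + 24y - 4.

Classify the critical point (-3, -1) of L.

The mixed partial ∂²L/∂x∂y is 0, so the Hessian at any point is diag(L_xx, L_yy) = diag(24(3x^2 - 8x - 9), 6(-2y + 3)).
At (-3, -1): H = diag(1008, 30).
Both eigenvalues are positive, so H is positive definite: a local minimum.

local minimum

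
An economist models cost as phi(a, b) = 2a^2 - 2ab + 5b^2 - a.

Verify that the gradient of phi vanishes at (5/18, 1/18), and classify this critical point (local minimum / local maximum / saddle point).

∇phi = (4a - 2b - 1, -2a + 10b); substituting (5/18, 1/18) gives ∇phi = (0, 0), so (5/18, 1/18) is indeed a critical point.
The Hessian of phi is constant: H = [[4, -2], [-2, 10]].
det(H) = 4·10 − (-2)² = 36.
det(H) > 0 and tr(H) = 14 > 0, so H is positive definite and the point is a local minimum.

local minimum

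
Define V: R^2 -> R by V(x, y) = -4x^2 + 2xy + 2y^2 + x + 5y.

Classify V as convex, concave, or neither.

V is quadratic, so its Hessian is the constant matrix H = [[-8, 2], [2, 4]].
det(H) = -36, tr(H) = -4.
det(H) < 0, so H is indefinite: neither convex nor concave.

neither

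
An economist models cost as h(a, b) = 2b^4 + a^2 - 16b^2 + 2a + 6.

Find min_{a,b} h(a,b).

h(a,b) separates as P(a) + Q(b) + 6, so its minimum is min P + min Q + 6.
P'(a) = 2a + 2 vanishes at a ∈ {-1}; Q'(b) = 8b(b - 2)(b + 2) vanishes at b ∈ {-2, 0, 2}.
Local minima of P (where P''>0): P(-1)=-1. Local minima of Q: Q(-2)=-32, Q(2)=-32.
So the global minimum of h is P(-1) + Q(-2) + 6 = -1 − 32 + 6 = -27, attained at (-1, -2).

-27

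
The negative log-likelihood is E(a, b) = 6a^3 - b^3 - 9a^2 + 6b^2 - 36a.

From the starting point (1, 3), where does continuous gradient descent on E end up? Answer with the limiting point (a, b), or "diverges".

E is separable, so gradient descent decouples: a follows -∂E/∂a, b follows -∂E/∂b.
∂E/∂a = 18(a - 2)(a + 1); at a=1 this is -36, so a increases.
∂E/∂b = -3b(b - 4); at b=3 this is 9, so b decreases.
a converges to its nearest critical value 2 (a local min of the a-part); b converges to 0. The iterate converges to (2, 0).

(2, 0)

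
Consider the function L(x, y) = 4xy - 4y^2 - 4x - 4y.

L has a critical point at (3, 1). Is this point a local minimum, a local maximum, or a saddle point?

The Hessian of L is constant: H = [[0, 4], [4, -8]].
det(H) = 0·(-8) − 4² = -16.
Since det(H) < 0, H is indefinite and the critical point is a saddle point.

saddle point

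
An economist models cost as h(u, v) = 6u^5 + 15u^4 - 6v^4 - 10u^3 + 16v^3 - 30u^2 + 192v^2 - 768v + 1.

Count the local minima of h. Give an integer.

h separates as a function of u plus a function of v, so ∇h=0 decouples.
∂h/∂u = 30u(u - 1)(u + 1)(u + 2) = 0 at u ∈ {-2, -1, 0, 1}; ∂h/∂v = -24(v - 4)(v - 2)(v + 4) = 0 at v ∈ {-4, 2, 4}.
The Hessian is diagonal: diag(h_uu, h_vv). Second derivatives: h_uu(-2)=-180, h_uu(-1)=60, h_uu(0)=-60, h_uu(1)=180; h_vv(-4)=-1152, h_vv(2)=288, h_vv(4)=-384.
Local minima occur where both diagonal entries positive: (-1, 2), (1, 2). Count: 2.

2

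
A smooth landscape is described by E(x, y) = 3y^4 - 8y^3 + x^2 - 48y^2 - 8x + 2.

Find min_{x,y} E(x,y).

-526

E(x,y) separates as P(x) + Q(y) + 2, so its minimum is min P + min Q + 2.
P'(x) = 2x - 8 vanishes at x ∈ {4}; Q'(y) = 12y(y - 4)(y + 2) vanishes at y ∈ {-2, 0, 4}.
Local minima of P (where P''>0): P(4)=-16. Local minima of Q: Q(-2)=-80, Q(4)=-512.
So the global minimum of E is P(4) + Q(4) + 2 = -16 − 512 + 2 = -526, attained at (4, 4).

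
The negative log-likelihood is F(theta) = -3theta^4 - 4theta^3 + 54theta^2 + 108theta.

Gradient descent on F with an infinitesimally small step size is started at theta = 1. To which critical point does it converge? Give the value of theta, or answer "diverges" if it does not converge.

F'(theta) = -12(theta - 3)(theta + 1)(theta + 3), so F'(1) = 192.
Gradient descent moves in the -F' direction, i.e. theta is decreasing.
The nearest critical point in that direction is theta = -1, where F'' = 96 > 0 (a local minimum). The iterate converges there.

-1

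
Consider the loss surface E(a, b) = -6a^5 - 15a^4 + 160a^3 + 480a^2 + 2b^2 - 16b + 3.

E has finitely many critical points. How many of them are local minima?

2

E separates as a function of a plus a function of b, so ∇E=0 decouples.
∂E/∂a = -30a(a - 4)(a + 2)(a + 4) = 0 at a ∈ {-4, -2, 0, 4}; ∂E/∂b = 4(b - 4) = 0 at b ∈ {4}.
The Hessian is diagonal: diag(E_aa, E_bb). Second derivatives: E_aa(-4)=1920, E_aa(-2)=-720, E_aa(0)=960, E_aa(4)=-5760; E_bb(4)=4.
Local minima occur where both diagonal entries positive: (-4, 4), (0, 4). Count: 2.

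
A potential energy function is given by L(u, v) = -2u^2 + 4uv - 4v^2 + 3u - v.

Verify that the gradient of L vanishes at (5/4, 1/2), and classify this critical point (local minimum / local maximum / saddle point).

local maximum

∇L = (-4u + 4v + 3, 4u - 8v - 1); substituting (5/4, 1/2) gives ∇L = (0, 0), so (5/4, 1/2) is indeed a critical point.
The Hessian of L is constant: H = [[-4, 4], [4, -8]].
det(H) = (-4)·(-8) − 4² = 16.
det(H) > 0 and tr(H) = -12 < 0, so H is negative definite and the point is a local maximum.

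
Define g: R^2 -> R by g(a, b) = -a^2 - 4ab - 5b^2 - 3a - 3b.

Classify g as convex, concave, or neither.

g is quadratic, so its Hessian is the constant matrix H = [[-2, -4], [-4, -10]].
det(H) = 4, tr(H) = -12.
det(H) > 0 and tr(H) < 0, so H is negative definite everywhere: concave.

concave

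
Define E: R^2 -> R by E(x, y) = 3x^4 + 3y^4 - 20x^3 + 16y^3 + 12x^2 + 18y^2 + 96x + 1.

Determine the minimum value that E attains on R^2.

-87

E(x,y) separates as P(x) + Q(y) + 1, so its minimum is min P + min Q + 1.
P'(x) = 12(x - 4)(x - 2)(x + 1) vanishes at x ∈ {-1, 2, 4}; Q'(y) = 12y(y + 1)(y + 3) vanishes at y ∈ {-3, -1, 0}.
Local minima of P (where P''>0): P(-1)=-61, P(4)=64. Local minima of Q: Q(-3)=-27, Q(0)=0.
So the global minimum of E is P(-1) + Q(-3) + 1 = -61 − 27 + 1 = -87, attained at (-1, -3).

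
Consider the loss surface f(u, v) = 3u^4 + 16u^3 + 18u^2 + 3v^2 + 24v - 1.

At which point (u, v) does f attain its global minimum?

(-3, -4)

f(u,v) separates as P(u) + Q(v) − 1, so its minimum is min P + min Q − 1.
P'(u) = 12u(u + 1)(u + 3) vanishes at u ∈ {-3, -1, 0}; Q'(v) = 6v + 24 vanishes at v ∈ {-4}.
Local minima of P (where P''>0): P(-3)=-27, P(0)=0. Local minima of Q: Q(-4)=-48.
So the global minimum of f is P(-3) + Q(-4) − 1 = -27 − 48 − 1 = -76, attained at (-3, -4).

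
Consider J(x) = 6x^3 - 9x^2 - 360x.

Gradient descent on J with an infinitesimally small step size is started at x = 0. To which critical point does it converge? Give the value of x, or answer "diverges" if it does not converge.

5

J'(x) = 18(x - 5)(x + 4), so J'(0) = -360.
Gradient descent moves in the -J' direction, i.e. x is increasing.
The nearest critical point in that direction is x = 5, where J'' = 162 > 0 (a local minimum). The iterate converges there.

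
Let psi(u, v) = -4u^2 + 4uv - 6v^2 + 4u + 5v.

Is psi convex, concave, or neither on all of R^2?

psi is quadratic, so its Hessian is the constant matrix H = [[-8, 4], [4, -12]].
det(H) = 80, tr(H) = -20.
det(H) > 0 and tr(H) < 0, so H is negative definite everywhere: concave.

concave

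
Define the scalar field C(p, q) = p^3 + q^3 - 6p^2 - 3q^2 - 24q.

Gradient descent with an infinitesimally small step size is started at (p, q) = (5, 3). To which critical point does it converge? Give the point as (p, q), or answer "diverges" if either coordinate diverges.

C is separable, so gradient descent decouples: p follows -∂C/∂p, q follows -∂C/∂q.
∂C/∂p = 3p(p - 4); at p=5 this is 15, so p decreases.
∂C/∂q = 3(q - 4)(q + 2); at q=3 this is -15, so q increases.
p converges to its nearest critical value 4 (a local min of the p-part); q converges to 4. The iterate converges to (4, 4).

(4, 4)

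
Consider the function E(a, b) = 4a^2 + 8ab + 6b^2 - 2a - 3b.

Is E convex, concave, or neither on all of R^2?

convex

E is quadratic, so its Hessian is the constant matrix H = [[8, 8], [8, 12]].
det(H) = 32, tr(H) = 20.
det(H) > 0 and tr(H) > 0, so H is positive definite everywhere: convex.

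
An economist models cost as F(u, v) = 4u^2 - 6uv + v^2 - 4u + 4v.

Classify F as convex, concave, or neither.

neither

F is quadratic, so its Hessian is the constant matrix H = [[8, -6], [-6, 2]].
det(H) = -20, tr(H) = 10.
det(H) < 0, so H is indefinite: neither convex nor concave.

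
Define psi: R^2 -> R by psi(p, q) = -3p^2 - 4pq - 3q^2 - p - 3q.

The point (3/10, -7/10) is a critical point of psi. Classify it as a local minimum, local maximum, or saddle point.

local maximum

The Hessian of psi is constant: H = [[-6, -4], [-4, -6]].
det(H) = (-6)·(-6) − (-4)² = 20.
det(H) > 0 and tr(H) = -12 < 0, so H is negative definite and the point is a local maximum.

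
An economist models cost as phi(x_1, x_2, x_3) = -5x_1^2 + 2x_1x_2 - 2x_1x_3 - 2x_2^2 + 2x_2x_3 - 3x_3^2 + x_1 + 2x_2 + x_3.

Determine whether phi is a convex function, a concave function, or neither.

concave

phi is quadratic, so its Hessian is the constant matrix H = [[-10, 2, -2], [2, -4, 2], [-2, 2, -6]].
Leading principal minors: -10, 36, -176.
Signs alternate −, +, − ⇒ H ≺ 0 ⇒ concave.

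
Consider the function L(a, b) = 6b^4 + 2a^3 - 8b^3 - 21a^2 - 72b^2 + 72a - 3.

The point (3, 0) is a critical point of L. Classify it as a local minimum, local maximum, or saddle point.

The mixed partial ∂²L/∂a∂b is 0, so the Hessian at any point is diag(L_aa, L_bb) = diag(6(2a - 7), 24(3b^2 - 2b - 6)).
At (3, 0): H = diag(-6, -144).
Both eigenvalues are negative, so H is negative definite: a local maximum.

local maximum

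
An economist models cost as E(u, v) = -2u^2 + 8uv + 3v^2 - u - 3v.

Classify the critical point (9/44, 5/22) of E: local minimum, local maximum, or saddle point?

saddle point

The Hessian of E is constant: H = [[-4, 8], [8, 6]].
det(H) = (-4)·6 − 8² = -88.
Since det(H) < 0, H is indefinite and the critical point is a saddle point.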